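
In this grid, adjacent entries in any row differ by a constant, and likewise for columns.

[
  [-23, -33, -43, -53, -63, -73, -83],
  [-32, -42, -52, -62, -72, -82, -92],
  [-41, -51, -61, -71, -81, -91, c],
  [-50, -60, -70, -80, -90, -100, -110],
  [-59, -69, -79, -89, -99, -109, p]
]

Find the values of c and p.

Along each row the entries change by -10 per step; down each column they change by -9.
Row 3: from -41 at column 1, stepping by -10 to column 7 gives -101.
Row 5: from -59 at column 1, stepping by -10 to column 7 gives -119.

c = -101, p = -119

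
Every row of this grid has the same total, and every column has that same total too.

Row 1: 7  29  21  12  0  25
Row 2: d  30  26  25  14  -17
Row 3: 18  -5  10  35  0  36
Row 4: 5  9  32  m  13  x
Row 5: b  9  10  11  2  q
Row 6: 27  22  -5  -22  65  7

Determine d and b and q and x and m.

d = 16, b = 21, q = 41, x = 2, m = 33

Rows 1 and 3 both sum to 94, so that's the common total.
Column 4: 12 + 25 + 35 + 11 − 22 = 61, so its missing entry is 94 − 61 = 33.
Row 2: 30 + 26 + 25 + 14 − 17 = 78, so its missing entry is 94 − 78 = 16.
Column 1: 7 + 16 + 18 + 5 + 27 = 73, so its missing entry is 94 − 73 = 21.
Row 5: 21 + 9 + 10 + 11 + 2 = 53, so its missing entry is 94 − 53 = 41.
Row 4: 5 + 9 + 32 + 33 + 13 = 92, so its missing entry is 94 − 92 = 2.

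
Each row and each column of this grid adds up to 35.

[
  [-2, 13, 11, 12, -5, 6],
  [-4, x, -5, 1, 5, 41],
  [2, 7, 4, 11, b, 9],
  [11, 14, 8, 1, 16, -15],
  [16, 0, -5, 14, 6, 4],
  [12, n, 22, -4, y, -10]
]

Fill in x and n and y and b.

Row 2 has -4 − 5 + 1 + 5 + 41 = 38; the blank must be 35 − 38 = -3.
Column 2 has 13 − 3 + 7 + 14 + 0 = 31; the blank must be 35 − 31 = 4.
Row 6 has 12 + 4 + 22 − 4 − 10 = 24; the blank must be 35 − 24 = 11.
Row 3 has 2 + 7 + 4 + 11 + 9 = 33; the blank must be 35 − 33 = 2.

x = -3, n = 4, y = 11, b = 2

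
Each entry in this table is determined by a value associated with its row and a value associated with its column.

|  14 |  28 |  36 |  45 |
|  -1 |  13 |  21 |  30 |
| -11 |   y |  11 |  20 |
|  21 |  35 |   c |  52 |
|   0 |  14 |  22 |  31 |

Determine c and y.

The difference between any two rows is the same in every column — this is an addition table with the headers hidden.
Row 4 minus row 1 is 21 − 14 = 7, so its entry in column 3 is 36 + 7 = 43.
Row 3 minus row 1 is -11 − 14 = -25, so its entry in column 2 is 28 + (-25) = 3.

c = 43, y = 3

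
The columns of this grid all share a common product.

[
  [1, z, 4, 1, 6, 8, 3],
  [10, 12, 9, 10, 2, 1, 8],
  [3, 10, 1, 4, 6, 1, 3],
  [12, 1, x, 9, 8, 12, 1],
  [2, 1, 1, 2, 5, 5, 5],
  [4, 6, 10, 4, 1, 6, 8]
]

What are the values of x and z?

Columns 1 and 6 each multiply to 2880, so every column has product 2880.
Column 3: 4×9×1×1×10 = 360, so the missing entry is 2880 ÷ 360 = 8.
Column 2: 12×10×1×1×6 = 720, so the missing entry is 2880 ÷ 720 = 4.

x = 8, z = 4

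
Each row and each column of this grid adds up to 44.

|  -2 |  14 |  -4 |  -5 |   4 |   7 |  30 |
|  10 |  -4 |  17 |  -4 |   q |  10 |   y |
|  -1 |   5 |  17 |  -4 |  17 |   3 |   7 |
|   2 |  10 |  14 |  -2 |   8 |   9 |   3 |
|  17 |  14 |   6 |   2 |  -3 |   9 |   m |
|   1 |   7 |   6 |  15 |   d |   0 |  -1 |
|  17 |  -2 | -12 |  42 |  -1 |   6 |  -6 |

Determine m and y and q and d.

Row 6 has 1 + 7 + 6 + 15 + 0 − 1 = 28; the blank must be 44 − 28 = 16.
Row 5 has 17 + 14 + 6 + 2 − 3 + 9 = 45; the blank must be 44 − 45 = -1.
Column 7 has 30 + 7 + 3 − 1 − 1 − 6 = 32; the blank must be 44 − 32 = 12.
Row 2 has 10 − 4 + 17 − 4 + 10 + 12 = 41; the blank must be 44 − 41 = 3.

m = -1, y = 12, q = 3, d = 16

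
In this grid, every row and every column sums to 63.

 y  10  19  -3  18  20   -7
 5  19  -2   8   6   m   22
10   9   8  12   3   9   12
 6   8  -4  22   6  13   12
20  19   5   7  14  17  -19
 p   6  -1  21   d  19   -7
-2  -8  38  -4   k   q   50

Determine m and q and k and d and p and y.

The known cells in row 2 total 58, leaving 63 − 58 = 5 for the blank.
The known cells in column 6 total 83, leaving 63 − 83 = -20 for the blank.
The known cells in row 1 total 57, leaving 63 − 57 = 6 for the blank.
The known cells in row 7 total 54, leaving 63 − 54 = 9 for the blank.
The known cells in column 5 total 56, leaving 63 − 56 = 7 for the blank.
The known cells in row 6 total 45, leaving 63 − 45 = 18 for the blank.

m = 5, q = -20, k = 9, d = 7, p = 18, y = 6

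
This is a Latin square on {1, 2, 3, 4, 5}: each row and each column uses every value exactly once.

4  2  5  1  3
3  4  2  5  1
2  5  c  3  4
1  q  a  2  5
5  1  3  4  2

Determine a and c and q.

Cell (4,2): column 2 already has {1, 2, 4, 5} → 3.
For row 4, column 3: row 4 already has {1, 2, 3, 5}; that leaves 4.
For row 3, column 3: row 3 already has {2, 3, 4, 5}; that leaves 1.

a = 4, c = 1, q = 3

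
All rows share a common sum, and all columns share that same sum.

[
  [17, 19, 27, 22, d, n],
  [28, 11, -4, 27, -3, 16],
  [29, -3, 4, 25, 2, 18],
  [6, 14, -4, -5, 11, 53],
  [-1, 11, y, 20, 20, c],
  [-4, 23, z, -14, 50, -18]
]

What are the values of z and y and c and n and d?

Rows 2 and 3 both sum to 75, so that's the common total.
Column 5: -3 + 2 + 11 + 20 + 50 = 80, so its missing entry is 75 − 80 = -5.
Row 1: 17 + 19 + 27 + 22 − 5 = 80, so its missing entry is 75 − 80 = -5.
Column 6: -5 + 16 + 18 + 53 − 18 = 64, so its missing entry is 75 − 64 = 11.
Row 5: -1 + 11 + 20 + 20 + 11 = 61, so its missing entry is 75 − 61 = 14.
Row 6: -4 + 23 − 14 + 50 − 18 = 37, so its missing entry is 75 − 37 = 38.

z = 38, y = 14, c = 11, n = -5, d = -5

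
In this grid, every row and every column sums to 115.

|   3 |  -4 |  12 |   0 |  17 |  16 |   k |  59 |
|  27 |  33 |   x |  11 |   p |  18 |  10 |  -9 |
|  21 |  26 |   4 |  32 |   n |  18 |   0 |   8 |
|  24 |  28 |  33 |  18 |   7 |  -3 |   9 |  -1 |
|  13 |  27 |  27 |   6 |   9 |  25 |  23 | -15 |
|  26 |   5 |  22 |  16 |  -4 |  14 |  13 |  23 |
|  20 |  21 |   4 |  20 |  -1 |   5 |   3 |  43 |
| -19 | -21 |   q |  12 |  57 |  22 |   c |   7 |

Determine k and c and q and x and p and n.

Row 3: 21 + 26 + 4 + 32 + 18 + 0 + 8 = 109, so its missing entry is 115 − 109 = 6.
Column 5: 17 + 6 + 7 + 9 − 4 − 1 + 57 = 91, so its missing entry is 115 − 91 = 24.
Row 2: 27 + 33 + 11 + 24 + 18 + 10 − 9 = 114, so its missing entry is 115 − 114 = 1.
Row 1: 3 − 4 + 12 + 0 + 17 + 16 + 59 = 103, so its missing entry is 115 − 103 = 12.
Column 7: 12 + 10 + 0 + 9 + 23 + 13 + 3 = 70, so its missing entry is 115 − 70 = 45.
Row 8: -19 − 21 + 12 + 57 + 22 + 45 + 7 = 103, so its missing entry is 115 − 103 = 12.

k = 12, c = 45, q = 12, x = 1, p = 24, n = 6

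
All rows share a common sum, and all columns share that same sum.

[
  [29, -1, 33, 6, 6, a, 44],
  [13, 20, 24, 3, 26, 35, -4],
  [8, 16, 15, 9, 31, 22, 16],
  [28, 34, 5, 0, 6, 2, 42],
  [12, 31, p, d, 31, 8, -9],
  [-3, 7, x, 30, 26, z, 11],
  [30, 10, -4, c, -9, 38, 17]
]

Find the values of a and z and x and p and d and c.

Rows 2 and 3 both sum to 117, so that's the common total.
Row 1 has 29 − 1 + 33 + 6 + 6 + 44 = 117; the blank must be 117 − 117 = 0.
Column 6 has 0 + 35 + 22 + 2 + 8 + 38 = 105; the blank must be 117 − 105 = 12.
Row 7 has 30 + 10 − 4 − 9 + 38 + 17 = 82; the blank must be 117 − 82 = 35.
Column 4 has 6 + 3 + 9 + 0 + 30 + 35 = 83; the blank must be 117 − 83 = 34.
Row 5 has 12 + 31 + 34 + 31 + 8 − 9 = 107; the blank must be 117 − 107 = 10.
Row 6 has -3 + 7 + 30 + 26 + 12 + 11 = 83; the blank must be 117 − 83 = 34.

a = 0, z = 12, x = 34, p = 10, d = 34, c = 35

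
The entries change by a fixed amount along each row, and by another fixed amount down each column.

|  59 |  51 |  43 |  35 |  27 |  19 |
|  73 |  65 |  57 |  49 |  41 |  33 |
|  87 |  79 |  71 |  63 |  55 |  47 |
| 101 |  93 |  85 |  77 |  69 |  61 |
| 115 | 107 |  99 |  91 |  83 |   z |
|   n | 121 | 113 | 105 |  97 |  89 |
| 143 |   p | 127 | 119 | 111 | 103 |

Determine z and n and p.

z = 75, n = 129, p = 135

Along each row the entries change by -8 per step; down each column they change by 14.
Row 5: from 115 at column 1, stepping by -8 to column 6 gives 75.
Row 6: from 121 at column 2, stepping by -8 to column 1 gives 129.
Row 7: from 143 at column 1, stepping by -8 to column 2 gives 135.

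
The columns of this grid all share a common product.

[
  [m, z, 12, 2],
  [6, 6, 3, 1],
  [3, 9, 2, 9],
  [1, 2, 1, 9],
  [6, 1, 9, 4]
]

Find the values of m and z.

m = 6, z = 6

Columns 3 and 4 each multiply to 648, so every column has product 648.
Column 1: 6×3×1×6 = 108, so the missing entry is 648 ÷ 108 = 6.
Column 2: 6×9×2×1 = 108, so the missing entry is 648 ÷ 108 = 6.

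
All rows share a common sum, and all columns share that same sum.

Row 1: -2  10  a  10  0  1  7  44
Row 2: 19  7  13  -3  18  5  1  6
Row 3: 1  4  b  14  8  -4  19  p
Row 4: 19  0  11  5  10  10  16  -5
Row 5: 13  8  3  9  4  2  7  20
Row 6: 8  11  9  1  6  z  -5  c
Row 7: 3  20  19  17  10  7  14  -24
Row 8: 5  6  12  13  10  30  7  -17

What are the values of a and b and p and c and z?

Rows 2 and 4 both sum to 66, so that's the common total.
Column 6: 1 + 5 − 4 + 10 + 2 + 7 + 30 = 51, so its missing entry is 66 − 51 = 15.
Row 6: 8 + 11 + 9 + 1 + 6 + 15 − 5 = 45, so its missing entry is 66 − 45 = 21.
Column 8: 44 + 6 − 5 + 20 + 21 − 24 − 17 = 45, so its missing entry is 66 − 45 = 21.
Row 1: -2 + 10 + 10 + 0 + 1 + 7 + 44 = 70, so its missing entry is 66 − 70 = -4.
Row 3: 1 + 4 + 14 + 8 − 4 + 19 + 21 = 63, so its missing entry is 66 − 63 = 3.

a = -4, b = 3, p = 21, c = 21, z = 15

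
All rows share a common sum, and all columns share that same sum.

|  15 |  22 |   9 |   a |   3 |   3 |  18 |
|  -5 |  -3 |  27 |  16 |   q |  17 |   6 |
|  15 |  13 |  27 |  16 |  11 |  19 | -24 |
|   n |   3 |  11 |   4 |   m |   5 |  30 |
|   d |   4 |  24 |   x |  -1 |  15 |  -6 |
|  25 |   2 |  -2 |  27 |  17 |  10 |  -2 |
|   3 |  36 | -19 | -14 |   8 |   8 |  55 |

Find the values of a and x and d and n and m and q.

Rows 3 and 6 both sum to 77, so that's the common total.
Row 1 has 15 + 22 + 9 + 3 + 3 + 18 = 70; the blank must be 77 − 70 = 7.
Column 4 has 7 + 16 + 16 + 4 + 27 − 14 = 56; the blank must be 77 − 56 = 21.
Row 5 has 4 + 24 + 21 − 1 + 15 − 6 = 57; the blank must be 77 − 57 = 20.
Row 2 has -5 − 3 + 27 + 16 + 17 + 6 = 58; the blank must be 77 − 58 = 19.
Column 5 has 3 + 19 + 11 − 1 + 17 + 8 = 57; the blank must be 77 − 57 = 20.
Row 4 has 3 + 11 + 4 + 20 + 5 + 30 = 73; the blank must be 77 − 73 = 4.

a = 7, x = 21, d = 20, n = 4, m = 20, q = 19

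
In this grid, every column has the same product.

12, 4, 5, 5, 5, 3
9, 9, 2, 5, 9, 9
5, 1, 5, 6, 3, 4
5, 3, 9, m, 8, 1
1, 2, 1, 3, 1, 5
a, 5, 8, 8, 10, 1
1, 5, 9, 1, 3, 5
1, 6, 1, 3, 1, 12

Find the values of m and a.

Columns 2 and 5 each multiply to 32400, so every column has product 32400.
Column 4: 5×5×6×3×8×1×3 = 10800, so the missing entry is 32400 ÷ 10800 = 3.
Column 1: 12×9×5×5×1×1×1 = 2700, so the missing entry is 32400 ÷ 2700 = 12.

m = 3, a = 12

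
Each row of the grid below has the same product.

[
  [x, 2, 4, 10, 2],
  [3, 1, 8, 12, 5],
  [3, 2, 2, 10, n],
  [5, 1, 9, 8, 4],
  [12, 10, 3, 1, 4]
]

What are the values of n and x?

Rows 2 and 4 each multiply to 1440, so every row has product 1440.
Row 3: 3×2×2×10 = 120, so the missing entry is 1440 ÷ 120 = 12.
Row 1: 2×4×10×2 = 160, so the missing entry is 1440 ÷ 160 = 9.

n = 12, x = 9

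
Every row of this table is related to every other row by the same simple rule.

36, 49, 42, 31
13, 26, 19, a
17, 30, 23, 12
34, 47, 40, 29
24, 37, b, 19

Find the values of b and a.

The difference between any two rows is the same in every column — this is an addition table with the headers hidden.
Row 5 minus row 1 is 24 − 36 = -12, so its entry in column 3 is 42 + (-12) = 30.
Row 2 minus row 1 is 13 − 36 = -23, so its entry in column 4 is 31 + (-23) = 8.

b = 30, a = 8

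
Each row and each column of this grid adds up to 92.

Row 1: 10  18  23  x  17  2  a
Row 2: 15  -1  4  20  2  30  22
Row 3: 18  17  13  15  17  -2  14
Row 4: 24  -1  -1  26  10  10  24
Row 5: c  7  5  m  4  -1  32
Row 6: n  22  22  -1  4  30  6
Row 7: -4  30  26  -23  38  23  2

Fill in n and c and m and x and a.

n = 9, c = 20, m = 25, x = 30, a = -8

Column 7 has 22 + 14 + 24 + 32 + 6 + 2 = 100; the blank must be 92 − 100 = -8.
Row 1 has 10 + 18 + 23 + 17 + 2 − 8 = 62; the blank must be 92 − 62 = 30.
Column 4 has 30 + 20 + 15 + 26 − 1 − 23 = 67; the blank must be 92 − 67 = 25.
Row 5 has 7 + 5 + 25 + 4 − 1 + 32 = 72; the blank must be 92 − 72 = 20.
Row 6 has 22 + 22 − 1 + 4 + 30 + 6 = 83; the blank must be 92 − 83 = 9.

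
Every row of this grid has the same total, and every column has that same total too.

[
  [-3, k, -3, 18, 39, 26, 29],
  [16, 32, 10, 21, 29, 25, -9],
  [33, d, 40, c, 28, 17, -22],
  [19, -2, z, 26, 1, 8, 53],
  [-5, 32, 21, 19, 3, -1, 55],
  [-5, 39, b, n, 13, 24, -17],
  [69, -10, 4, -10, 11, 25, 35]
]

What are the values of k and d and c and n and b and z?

k = 18, d = 15, c = 13, n = 37, b = 33, z = 19

Rows 2 and 5 both sum to 124, so that's the common total.
The known cells in row 1 total 106, leaving 124 − 106 = 18 for the blank.
The known cells in column 2 total 109, leaving 124 − 109 = 15 for the blank.
The known cells in row 3 total 111, leaving 124 − 111 = 13 for the blank.
The known cells in column 4 total 87, leaving 124 − 87 = 37 for the blank.
The known cells in row 4 total 105, leaving 124 − 105 = 19 for the blank.
The known cells in row 6 total 91, leaving 124 − 91 = 33 for the blank.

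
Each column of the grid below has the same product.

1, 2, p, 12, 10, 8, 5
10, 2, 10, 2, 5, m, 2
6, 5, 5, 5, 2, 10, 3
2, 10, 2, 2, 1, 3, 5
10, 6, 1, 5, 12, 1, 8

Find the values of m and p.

Columns 4 and 5 each multiply to 1200, so every column has product 1200.
Column 6: 8×10×3×1 = 240, so the missing entry is 1200 ÷ 240 = 5.
Column 3: 10×5×2×1 = 100, so the missing entry is 1200 ÷ 100 = 12.

m = 5, p = 12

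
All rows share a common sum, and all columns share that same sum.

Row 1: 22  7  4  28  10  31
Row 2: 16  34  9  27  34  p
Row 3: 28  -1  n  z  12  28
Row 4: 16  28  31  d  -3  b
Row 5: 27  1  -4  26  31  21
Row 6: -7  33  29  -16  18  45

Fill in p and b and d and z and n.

Rows 1 and 5 both sum to 102, so that's the common total.
Row 2 has 16 + 34 + 9 + 27 + 34 = 120; the blank must be 102 − 120 = -18.
Column 3 has 4 + 9 + 31 − 4 + 29 = 69; the blank must be 102 − 69 = 33.
Row 3 has 28 − 1 + 33 + 12 + 28 = 100; the blank must be 102 − 100 = 2.
Column 4 has 28 + 27 + 2 + 26 − 16 = 67; the blank must be 102 − 67 = 35.
Row 4 has 16 + 28 + 31 + 35 − 3 = 107; the blank must be 102 − 107 = -5.

p = -18, b = -5, d = 35, z = 2, n = 33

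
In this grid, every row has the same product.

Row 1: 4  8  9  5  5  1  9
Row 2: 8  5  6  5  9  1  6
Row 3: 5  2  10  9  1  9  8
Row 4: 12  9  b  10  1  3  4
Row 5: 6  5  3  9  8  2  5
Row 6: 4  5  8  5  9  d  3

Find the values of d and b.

Rows 1 and 5 each multiply to 64800, so every row has product 64800.
Row 6: 4×5×8×5×9×3 = 21600, so the missing entry is 64800 ÷ 21600 = 3.
Row 4: 12×9×10×1×3×4 = 12960, so the missing entry is 64800 ÷ 12960 = 5.

d = 3, b = 5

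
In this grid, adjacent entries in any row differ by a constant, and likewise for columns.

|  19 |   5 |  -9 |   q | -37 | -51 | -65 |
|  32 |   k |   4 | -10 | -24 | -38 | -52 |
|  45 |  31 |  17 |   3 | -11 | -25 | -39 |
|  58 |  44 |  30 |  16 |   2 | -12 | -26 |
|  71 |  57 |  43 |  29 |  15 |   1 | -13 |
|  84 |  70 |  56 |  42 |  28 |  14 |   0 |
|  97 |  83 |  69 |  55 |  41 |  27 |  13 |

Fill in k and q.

Along each row the entries change by -14 per step; down each column they change by 13.
Row 2: from 32 at column 1, stepping by -14 to column 2 gives 18.
Row 1: from 19 at column 1, stepping by -14 to column 4 gives -23.

k = 18, q = -23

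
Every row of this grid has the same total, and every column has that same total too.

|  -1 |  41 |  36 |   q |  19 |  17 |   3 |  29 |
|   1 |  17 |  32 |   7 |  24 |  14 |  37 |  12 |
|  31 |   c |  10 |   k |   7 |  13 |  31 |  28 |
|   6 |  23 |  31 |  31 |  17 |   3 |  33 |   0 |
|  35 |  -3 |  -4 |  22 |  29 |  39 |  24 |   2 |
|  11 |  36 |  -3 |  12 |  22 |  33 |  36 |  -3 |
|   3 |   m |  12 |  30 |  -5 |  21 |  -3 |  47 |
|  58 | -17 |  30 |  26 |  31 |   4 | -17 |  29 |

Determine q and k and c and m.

Rows 2 and 4 both sum to 144, so that's the common total.
Row 7: 3 + 12 + 30 − 5 + 21 − 3 + 47 = 105, so its missing entry is 144 − 105 = 39.
Row 1: -1 + 41 + 36 + 19 + 17 + 3 + 29 = 144, so its missing entry is 144 − 144 = 0.
Column 4: 0 + 7 + 31 + 22 + 12 + 30 + 26 = 128, so its missing entry is 144 − 128 = 16.
Row 3: 31 + 10 + 16 + 7 + 13 + 31 + 28 = 136, so its missing entry is 144 − 136 = 8.

q = 0, k = 16, c = 8, m = 39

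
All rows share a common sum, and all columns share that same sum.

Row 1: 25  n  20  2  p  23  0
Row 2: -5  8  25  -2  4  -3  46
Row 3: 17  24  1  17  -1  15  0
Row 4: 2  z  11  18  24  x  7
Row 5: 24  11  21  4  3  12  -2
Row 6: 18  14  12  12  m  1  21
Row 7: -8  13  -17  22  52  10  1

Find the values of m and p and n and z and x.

m = -5, p = -4, n = 7, z = -4, x = 15

Rows 2 and 3 both sum to 73, so that's the common total.
The known cells in row 6 total 78, leaving 73 − 78 = -5 for the blank.
The known cells in column 5 total 77, leaving 73 − 77 = -4 for the blank.
The known cells in row 1 total 66, leaving 73 − 66 = 7 for the blank.
The known cells in column 2 total 77, leaving 73 − 77 = -4 for the blank.
The known cells in row 4 total 58, leaving 73 − 58 = 15 for the blank.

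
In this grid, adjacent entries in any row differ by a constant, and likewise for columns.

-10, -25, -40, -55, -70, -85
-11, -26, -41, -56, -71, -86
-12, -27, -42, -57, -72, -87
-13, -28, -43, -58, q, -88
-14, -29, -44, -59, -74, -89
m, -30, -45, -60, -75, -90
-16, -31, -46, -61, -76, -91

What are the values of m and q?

m = -15, q = -73

Along each row the entries change by -15 per step; down each column they change by -1.
Row 6: from -30 at column 2, stepping by -15 to column 1 gives -15.
Row 4: from -13 at column 1, stepping by -15 to column 5 gives -73.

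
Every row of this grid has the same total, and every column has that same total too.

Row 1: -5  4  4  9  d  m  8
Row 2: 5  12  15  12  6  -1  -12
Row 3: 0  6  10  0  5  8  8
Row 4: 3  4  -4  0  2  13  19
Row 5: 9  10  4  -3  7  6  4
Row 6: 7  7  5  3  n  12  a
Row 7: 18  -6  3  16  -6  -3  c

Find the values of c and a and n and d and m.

c = 15, a = -5, n = 8, d = 15, m = 2

Rows 2 and 3 both sum to 37, so that's the common total.
Column 6 has -1 + 8 + 13 + 6 + 12 − 3 = 35; the blank must be 37 − 35 = 2.
Row 1 has -5 + 4 + 4 + 9 + 2 + 8 = 22; the blank must be 37 − 22 = 15.
Column 5 has 15 + 6 + 5 + 2 + 7 − 6 = 29; the blank must be 37 − 29 = 8.
Row 6 has 7 + 7 + 5 + 3 + 8 + 12 = 42; the blank must be 37 − 42 = -5.
Row 7 has 18 − 6 + 3 + 16 − 6 − 3 = 22; the blank must be 37 − 22 = 15.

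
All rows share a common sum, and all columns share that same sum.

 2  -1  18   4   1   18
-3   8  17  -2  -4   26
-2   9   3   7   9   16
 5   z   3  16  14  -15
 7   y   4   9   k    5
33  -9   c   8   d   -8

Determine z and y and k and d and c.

Rows 1 and 2 both sum to 42, so that's the common total.
The known cells in row 4 total 23, leaving 42 − 23 = 19 for the blank.
The known cells in column 2 total 26, leaving 42 − 26 = 16 for the blank.
The known cells in row 5 total 41, leaving 42 − 41 = 1 for the blank.
The known cells in column 5 total 21, leaving 42 − 21 = 21 for the blank.
The known cells in row 6 total 45, leaving 42 − 45 = -3 for the blank.

z = 19, y = 16, k = 1, d = 21, c = -3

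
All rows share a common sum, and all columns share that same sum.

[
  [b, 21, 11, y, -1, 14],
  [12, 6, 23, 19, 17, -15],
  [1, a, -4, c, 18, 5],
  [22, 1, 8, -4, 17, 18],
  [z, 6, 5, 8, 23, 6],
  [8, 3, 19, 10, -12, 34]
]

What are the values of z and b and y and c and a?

z = 14, b = 5, y = 12, c = 17, a = 25

Rows 2 and 4 both sum to 62, so that's the common total.
The known cells in row 5 total 48, leaving 62 − 48 = 14 for the blank.
The known cells in column 2 total 37, leaving 62 − 37 = 25 for the blank.
The known cells in column 1 total 57, leaving 62 − 57 = 5 for the blank.
The known cells in row 1 total 50, leaving 62 − 50 = 12 for the blank.
The known cells in row 3 total 45, leaving 62 − 45 = 17 for the blank.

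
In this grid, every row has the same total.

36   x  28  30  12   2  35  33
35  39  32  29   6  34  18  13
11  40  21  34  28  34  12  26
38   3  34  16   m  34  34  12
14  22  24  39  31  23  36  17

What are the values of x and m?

Row 2 sums to 206 and so does row 3; that's the common total.
In row 1 the known cells total 176, leaving 206 − 176 = 30.
In row 4 the known cells total 171, leaving 206 − 171 = 35.

x = 30, m = 35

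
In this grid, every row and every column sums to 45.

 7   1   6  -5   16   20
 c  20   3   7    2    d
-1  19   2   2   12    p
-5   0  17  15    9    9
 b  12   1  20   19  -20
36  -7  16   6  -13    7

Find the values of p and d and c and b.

The known cells in row 5 total 32, leaving 45 − 32 = 13 for the blank.
The known cells in column 1 total 50, leaving 45 − 50 = -5 for the blank.
The known cells in row 3 total 34, leaving 45 − 34 = 11 for the blank.
The known cells in row 2 total 27, leaving 45 − 27 = 18 for the blank.

p = 11, d = 18, c = -5, b = 13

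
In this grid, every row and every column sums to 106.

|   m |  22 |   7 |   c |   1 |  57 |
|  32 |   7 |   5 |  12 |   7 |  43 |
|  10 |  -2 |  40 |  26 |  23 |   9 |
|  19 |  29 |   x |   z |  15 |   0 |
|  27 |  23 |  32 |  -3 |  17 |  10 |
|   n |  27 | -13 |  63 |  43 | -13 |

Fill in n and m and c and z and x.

n = -1, m = 19, c = 0, z = 8, x = 35

Row 6 has 27 − 13 + 63 + 43 − 13 = 107; the blank must be 106 − 107 = -1.
Column 1 has 32 + 10 + 19 + 27 − 1 = 87; the blank must be 106 − 87 = 19.
Row 1 has 19 + 22 + 7 + 1 + 57 = 106; the blank must be 106 − 106 = 0.
Column 4 has 0 + 12 + 26 − 3 + 63 = 98; the blank must be 106 − 98 = 8.
Row 4 has 19 + 29 + 8 + 15 + 0 = 71; the blank must be 106 − 71 = 35.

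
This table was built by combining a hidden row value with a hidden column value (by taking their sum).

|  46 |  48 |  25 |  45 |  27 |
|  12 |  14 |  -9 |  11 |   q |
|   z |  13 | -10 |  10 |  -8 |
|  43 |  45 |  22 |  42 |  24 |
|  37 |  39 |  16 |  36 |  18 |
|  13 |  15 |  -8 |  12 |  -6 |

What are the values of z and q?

The difference between any two rows is the same in every column — this is an addition table with the headers hidden.
Row 3 minus row 1 is 10 − 45 = -35, so its entry in column 1 is 46 + (-35) = 11.
Row 2 minus row 1 is 11 − 45 = -34, so its entry in column 5 is 27 + (-34) = -7.

z = 11, q = -7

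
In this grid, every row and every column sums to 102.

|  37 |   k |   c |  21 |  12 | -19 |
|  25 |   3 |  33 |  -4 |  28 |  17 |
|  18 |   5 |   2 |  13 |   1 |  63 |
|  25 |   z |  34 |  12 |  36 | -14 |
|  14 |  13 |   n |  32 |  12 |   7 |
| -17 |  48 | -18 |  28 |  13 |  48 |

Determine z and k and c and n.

The known cells in row 4 total 93, leaving 102 − 93 = 9 for the blank.
The known cells in row 5 total 78, leaving 102 − 78 = 24 for the blank.
The known cells in column 3 total 75, leaving 102 − 75 = 27 for the blank.
The known cells in row 1 total 78, leaving 102 − 78 = 24 for the blank.

z = 9, k = 24, c = 27, n = 24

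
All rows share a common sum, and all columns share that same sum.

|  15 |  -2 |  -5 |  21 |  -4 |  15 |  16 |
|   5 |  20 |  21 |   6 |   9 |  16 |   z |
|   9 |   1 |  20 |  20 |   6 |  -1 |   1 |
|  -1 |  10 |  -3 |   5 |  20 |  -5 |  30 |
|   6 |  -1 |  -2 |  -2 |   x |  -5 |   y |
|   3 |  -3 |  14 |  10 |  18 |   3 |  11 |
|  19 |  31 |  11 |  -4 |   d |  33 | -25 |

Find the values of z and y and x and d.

z = -21, y = 44, x = 16, d = -9

Rows 1 and 3 both sum to 56, so that's the common total.
The known cells in row 2 total 77, leaving 56 − 77 = -21 for the blank.
The known cells in column 7 total 12, leaving 56 − 12 = 44 for the blank.
The known cells in row 5 total 40, leaving 56 − 40 = 16 for the blank.
The known cells in row 7 total 65, leaving 56 − 65 = -9 for the blank.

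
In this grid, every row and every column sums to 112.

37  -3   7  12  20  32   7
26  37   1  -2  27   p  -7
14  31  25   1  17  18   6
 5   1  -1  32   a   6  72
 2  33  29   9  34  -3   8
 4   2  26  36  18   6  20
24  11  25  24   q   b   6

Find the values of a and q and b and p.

Row 4: 5 + 1 − 1 + 32 + 6 + 72 = 115, so its missing entry is 112 − 115 = -3.
Column 5: 20 + 27 + 17 − 3 + 34 + 18 = 113, so its missing entry is 112 − 113 = -1.
Row 7: 24 + 11 + 25 + 24 − 1 + 6 = 89, so its missing entry is 112 − 89 = 23.
Row 2: 26 + 37 + 1 − 2 + 27 − 7 = 82, so its missing entry is 112 − 82 = 30.

a = -3, q = -1, b = 23, p = 30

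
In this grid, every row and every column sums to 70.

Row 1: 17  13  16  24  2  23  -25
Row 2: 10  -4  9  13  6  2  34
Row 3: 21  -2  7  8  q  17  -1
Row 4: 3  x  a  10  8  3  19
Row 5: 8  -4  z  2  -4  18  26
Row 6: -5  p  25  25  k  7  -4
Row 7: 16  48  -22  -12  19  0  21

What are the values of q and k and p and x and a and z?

q = 20, k = 19, p = 3, x = 16, a = 11, z = 24

Row 3 has 21 − 2 + 7 + 8 + 17 − 1 = 50; the blank must be 70 − 50 = 20.
Column 5 has 2 + 6 + 20 + 8 − 4 + 19 = 51; the blank must be 70 − 51 = 19.
Row 6 has -5 + 25 + 25 + 19 + 7 − 4 = 67; the blank must be 70 − 67 = 3.
Column 2 has 13 − 4 − 2 − 4 + 3 + 48 = 54; the blank must be 70 − 54 = 16.
Row 5 has 8 − 4 + 2 − 4 + 18 + 26 = 46; the blank must be 70 − 46 = 24.
Row 4 has 3 + 16 + 10 + 8 + 3 + 19 = 59; the blank must be 70 − 59 = 11.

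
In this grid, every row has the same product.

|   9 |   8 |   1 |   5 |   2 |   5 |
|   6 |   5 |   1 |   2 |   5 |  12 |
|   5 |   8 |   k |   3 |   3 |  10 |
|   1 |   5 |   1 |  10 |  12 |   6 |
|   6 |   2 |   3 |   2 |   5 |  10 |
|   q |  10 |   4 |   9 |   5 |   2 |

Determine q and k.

Rows 1 and 2 each multiply to 3600, so every row has product 3600.
Row 6: 10×4×9×5×2 = 3600, so the missing entry is 3600 ÷ 3600 = 1.
Row 3: 5×8×3×3×10 = 3600, so the missing entry is 3600 ÷ 3600 = 1.

q = 1, k = 1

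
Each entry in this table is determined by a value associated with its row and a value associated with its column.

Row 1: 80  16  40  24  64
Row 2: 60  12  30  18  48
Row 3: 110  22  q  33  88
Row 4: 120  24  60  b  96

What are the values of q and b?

Each row is a constant multiple of every other row — this is a multiplication table with the headers hidden.
Row 3 is 22/16 = 11/8 times row 1, so its entry in column 3 is 40 × 11/8 = 55.
Row 4 is 24/16 = 3/2 times row 1, so its entry in column 4 is 24 × 3/2 = 36.

q = 55, b = 36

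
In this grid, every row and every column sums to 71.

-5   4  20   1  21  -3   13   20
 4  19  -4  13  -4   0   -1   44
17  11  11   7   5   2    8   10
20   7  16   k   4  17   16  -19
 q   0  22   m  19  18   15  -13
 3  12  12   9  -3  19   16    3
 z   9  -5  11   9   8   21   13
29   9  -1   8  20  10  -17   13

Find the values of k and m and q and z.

k = 10, m = 12, q = -2, z = 5

Row 4: 20 + 7 + 16 + 4 + 17 + 16 − 19 = 61, so its missing entry is 71 − 61 = 10.
Row 7: 9 − 5 + 11 + 9 + 8 + 21 + 13 = 66, so its missing entry is 71 − 66 = 5.
Column 1: -5 + 4 + 17 + 20 + 3 + 5 + 29 = 73, so its missing entry is 71 − 73 = -2.
Row 5: -2 + 0 + 22 + 19 + 18 + 15 − 13 = 59, so its missing entry is 71 − 59 = 12.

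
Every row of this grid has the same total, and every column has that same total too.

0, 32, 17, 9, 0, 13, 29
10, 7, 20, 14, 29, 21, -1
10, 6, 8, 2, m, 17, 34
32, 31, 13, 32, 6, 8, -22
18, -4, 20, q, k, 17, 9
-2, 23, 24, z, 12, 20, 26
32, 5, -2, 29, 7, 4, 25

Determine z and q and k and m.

z = -3, q = 17, k = 23, m = 23

Rows 1 and 2 both sum to 100, so that's the common total.
Row 6 has -2 + 23 + 24 + 12 + 20 + 26 = 103; the blank must be 100 − 103 = -3.
Row 3 has 10 + 6 + 8 + 2 + 17 + 34 = 77; the blank must be 100 − 77 = 23.
Column 5 has 0 + 29 + 23 + 6 + 12 + 7 = 77; the blank must be 100 − 77 = 23.
Row 5 has 18 − 4 + 20 + 23 + 17 + 9 = 83; the blank must be 100 − 83 = 17.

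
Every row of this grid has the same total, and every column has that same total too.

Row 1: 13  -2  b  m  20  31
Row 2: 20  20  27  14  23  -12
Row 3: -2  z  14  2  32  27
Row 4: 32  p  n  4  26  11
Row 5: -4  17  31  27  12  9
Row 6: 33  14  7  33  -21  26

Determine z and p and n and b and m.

z = 19, p = 24, n = -5, b = 18, m = 12

Rows 2 and 5 both sum to 92, so that's the common total.
Row 3: -2 + 14 + 2 + 32 + 27 = 73, so its missing entry is 92 − 73 = 19.
Column 2: -2 + 20 + 19 + 17 + 14 = 68, so its missing entry is 92 − 68 = 24.
Column 4: 14 + 2 + 4 + 27 + 33 = 80, so its missing entry is 92 − 80 = 12.
Row 1: 13 − 2 + 12 + 20 + 31 = 74, so its missing entry is 92 − 74 = 18.
Row 4: 32 + 24 + 4 + 26 + 11 = 97, so its missing entry is 92 − 97 = -5.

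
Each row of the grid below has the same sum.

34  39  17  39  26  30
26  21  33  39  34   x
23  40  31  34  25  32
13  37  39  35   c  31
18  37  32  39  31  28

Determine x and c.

x = 32, c = 30

The complete rows each total 185.
Row 2 is missing 185 − 153 = 32 (since 26 + 21 + 33 + 39 + 34 = 153).
Row 4 is missing 185 − 155 = 30 (since 13 + 37 + 39 + 35 + 31 = 155).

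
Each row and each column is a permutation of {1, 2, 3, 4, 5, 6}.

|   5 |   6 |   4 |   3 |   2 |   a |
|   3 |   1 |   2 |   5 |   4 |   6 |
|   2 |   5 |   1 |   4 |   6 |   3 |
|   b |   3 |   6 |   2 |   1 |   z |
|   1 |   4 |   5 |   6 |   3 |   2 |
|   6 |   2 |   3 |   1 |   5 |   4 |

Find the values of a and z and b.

Cell (1,6): row 1 already has {2, 3, 4, 5, 6} → 1.
Cell (4,6): column 6 already has {1, 2, 3, 4, 6} → 5.
At (row 4, col 1): row 4 already has {1, 2, 3, 5, 6}, so the value is 4.

a = 1, z = 5, b = 4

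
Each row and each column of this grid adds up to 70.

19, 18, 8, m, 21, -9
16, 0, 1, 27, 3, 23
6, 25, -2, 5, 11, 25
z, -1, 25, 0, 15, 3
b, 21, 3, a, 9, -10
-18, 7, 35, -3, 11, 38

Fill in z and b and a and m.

The known cells in row 1 total 57, leaving 70 − 57 = 13 for the blank.
The known cells in column 4 total 42, leaving 70 − 42 = 28 for the blank.
The known cells in row 5 total 51, leaving 70 − 51 = 19 for the blank.
The known cells in row 4 total 42, leaving 70 − 42 = 28 for the blank.

z = 28, b = 19, a = 28, m = 13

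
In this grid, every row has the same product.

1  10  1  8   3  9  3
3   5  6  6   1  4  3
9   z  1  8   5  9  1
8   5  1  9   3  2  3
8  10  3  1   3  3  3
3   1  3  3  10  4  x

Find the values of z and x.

Rows 2 and 4 each multiply to 6480, so every row has product 6480.
Row 3: 9×1×8×5×9×1 = 3240, so the missing entry is 6480 ÷ 3240 = 2.
Row 6: 3×1×3×3×10×4 = 1080, so the missing entry is 6480 ÷ 1080 = 6.

z = 2, x = 6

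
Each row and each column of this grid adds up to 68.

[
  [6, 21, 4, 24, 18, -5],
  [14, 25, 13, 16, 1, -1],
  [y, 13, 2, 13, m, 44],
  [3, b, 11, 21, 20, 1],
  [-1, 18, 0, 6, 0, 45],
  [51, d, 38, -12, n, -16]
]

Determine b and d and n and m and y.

b = 12, d = -21, n = 28, m = 1, y = -5

Row 4 has 3 + 11 + 21 + 20 + 1 = 56; the blank must be 68 − 56 = 12.
Column 1 has 6 + 14 + 3 − 1 + 51 = 73; the blank must be 68 − 73 = -5.
Row 3 has -5 + 13 + 2 + 13 + 44 = 67; the blank must be 68 − 67 = 1.
Column 5 has 18 + 1 + 1 + 20 + 0 = 40; the blank must be 68 − 40 = 28.
Row 6 has 51 + 38 − 12 + 28 − 16 = 89; the blank must be 68 − 89 = -21.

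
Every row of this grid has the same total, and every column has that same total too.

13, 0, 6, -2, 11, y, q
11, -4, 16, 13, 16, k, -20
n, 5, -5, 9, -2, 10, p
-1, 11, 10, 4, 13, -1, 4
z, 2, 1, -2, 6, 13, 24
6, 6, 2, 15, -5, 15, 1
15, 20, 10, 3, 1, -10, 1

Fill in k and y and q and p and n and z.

k = 8, y = 5, q = 7, p = 23, n = 0, z = -4

Rows 4 and 6 both sum to 40, so that's the common total.
Row 5 has 2 + 1 − 2 + 6 + 13 + 24 = 44; the blank must be 40 − 44 = -4.
Row 2 has 11 − 4 + 16 + 13 + 16 − 20 = 32; the blank must be 40 − 32 = 8.
Column 1 has 13 + 11 − 1 − 4 + 6 + 15 = 40; the blank must be 40 − 40 = 0.
Row 3 has 0 + 5 − 5 + 9 − 2 + 10 = 17; the blank must be 40 − 17 = 23.
Column 7 has -20 + 23 + 4 + 24 + 1 + 1 = 33; the blank must be 40 − 33 = 7.
Row 1 has 13 + 0 + 6 − 2 + 11 + 7 = 35; the blank must be 40 − 35 = 5.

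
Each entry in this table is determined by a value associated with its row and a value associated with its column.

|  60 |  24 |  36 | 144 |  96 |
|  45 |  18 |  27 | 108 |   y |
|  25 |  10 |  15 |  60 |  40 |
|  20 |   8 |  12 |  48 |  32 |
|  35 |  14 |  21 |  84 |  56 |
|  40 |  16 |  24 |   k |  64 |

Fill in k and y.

k = 96, y = 72

Each row is a constant multiple of every other row — this is a multiplication table with the headers hidden.
Row 6 is 24/36 = 2/3 times row 1, so its entry in column 4 is 144 × 2/3 = 96.
Row 2 is 27/36 = 3/4 times row 1, so its entry in column 5 is 96 × 3/4 = 72.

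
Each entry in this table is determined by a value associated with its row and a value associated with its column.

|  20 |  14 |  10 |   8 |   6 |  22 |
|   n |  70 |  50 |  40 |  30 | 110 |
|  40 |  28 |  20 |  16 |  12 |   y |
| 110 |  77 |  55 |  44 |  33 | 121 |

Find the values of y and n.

Each row is a constant multiple of every other row — this is a multiplication table with the headers hidden.
Row 3 is 12/6 = 2/1 times row 1, so its entry in column 6 is 22 × 2/1 = 44.
Row 2 is 30/6 = 5/1 times row 1, so its entry in column 1 is 20 × 5/1 = 100.

y = 44, n = 100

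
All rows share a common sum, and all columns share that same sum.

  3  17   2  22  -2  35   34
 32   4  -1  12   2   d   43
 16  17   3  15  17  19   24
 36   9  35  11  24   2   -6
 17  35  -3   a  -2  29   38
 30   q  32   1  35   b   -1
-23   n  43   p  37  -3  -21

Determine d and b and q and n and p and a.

Rows 1 and 3 both sum to 111, so that's the common total.
The known cells in row 2 total 92, leaving 111 − 92 = 19 for the blank.
The known cells in column 6 total 101, leaving 111 − 101 = 10 for the blank.
The known cells in row 5 total 114, leaving 111 − 114 = -3 for the blank.
The known cells in row 6 total 107, leaving 111 − 107 = 4 for the blank.
The known cells in column 2 total 86, leaving 111 − 86 = 25 for the blank.
The known cells in row 7 total 58, leaving 111 − 58 = 53 for the blank.

d = 19, b = 10, q = 4, n = 25, p = 53, a = -3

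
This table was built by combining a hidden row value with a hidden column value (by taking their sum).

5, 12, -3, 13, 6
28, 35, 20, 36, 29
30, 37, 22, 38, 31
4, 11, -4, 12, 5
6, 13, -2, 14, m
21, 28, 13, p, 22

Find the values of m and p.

The difference between any two rows is the same in every column — this is an addition table with the headers hidden.
Row 5 minus row 1 is -2 − (-3) = 1, so its entry in column 5 is 6 + 1 = 7.
Row 6 minus row 1 is 13 − (-3) = 16, so its entry in column 4 is 13 + 16 = 29.

m = 7, p = 29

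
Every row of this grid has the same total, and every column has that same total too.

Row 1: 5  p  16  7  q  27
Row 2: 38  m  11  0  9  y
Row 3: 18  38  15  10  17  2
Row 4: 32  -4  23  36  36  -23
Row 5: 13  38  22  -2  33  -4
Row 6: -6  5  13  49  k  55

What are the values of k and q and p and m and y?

k = -16, q = 21, p = 24, m = -1, y = 43

Rows 3 and 4 both sum to 100, so that's the common total.
Column 6 has 27 + 2 − 23 − 4 + 55 = 57; the blank must be 100 − 57 = 43.
Row 6 has -6 + 5 + 13 + 49 + 55 = 116; the blank must be 100 − 116 = -16.
Column 5 has 9 + 17 + 36 + 33 − 16 = 79; the blank must be 100 − 79 = 21.
Row 1 has 5 + 16 + 7 + 21 + 27 = 76; the blank must be 100 − 76 = 24.
Row 2 has 38 + 11 + 0 + 9 + 43 = 101; the blank must be 100 − 101 = -1.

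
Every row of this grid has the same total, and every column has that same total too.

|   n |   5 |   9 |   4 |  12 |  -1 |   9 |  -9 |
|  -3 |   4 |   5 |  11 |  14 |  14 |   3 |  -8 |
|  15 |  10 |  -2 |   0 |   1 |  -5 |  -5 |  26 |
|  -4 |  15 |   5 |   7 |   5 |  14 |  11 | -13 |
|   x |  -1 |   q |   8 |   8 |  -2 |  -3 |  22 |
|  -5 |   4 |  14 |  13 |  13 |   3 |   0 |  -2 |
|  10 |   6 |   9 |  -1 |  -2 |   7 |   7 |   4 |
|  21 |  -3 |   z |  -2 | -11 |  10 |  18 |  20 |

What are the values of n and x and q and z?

n = 11, x = -5, q = 13, z = -13

Rows 2 and 3 both sum to 40, so that's the common total.
Row 8 has 21 − 3 − 2 − 11 + 10 + 18 + 20 = 53; the blank must be 40 − 53 = -13.
Column 3 has 9 + 5 − 2 + 5 + 14 + 9 − 13 = 27; the blank must be 40 − 27 = 13.
Row 5 has -1 + 13 + 8 + 8 − 2 − 3 + 22 = 45; the blank must be 40 − 45 = -5.
Row 1 has 5 + 9 + 4 + 12 − 1 + 9 − 9 = 29; the blank must be 40 − 29 = 11.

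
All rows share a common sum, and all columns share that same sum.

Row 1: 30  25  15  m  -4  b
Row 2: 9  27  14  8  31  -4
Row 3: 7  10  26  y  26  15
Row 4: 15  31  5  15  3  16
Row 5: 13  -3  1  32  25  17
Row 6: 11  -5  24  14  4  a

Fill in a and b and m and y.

Rows 2 and 4 both sum to 85, so that's the common total.
Row 3 has 7 + 10 + 26 + 26 + 15 = 84; the blank must be 85 − 84 = 1.
Row 6 has 11 − 5 + 24 + 14 + 4 = 48; the blank must be 85 − 48 = 37.
Column 6 has -4 + 15 + 16 + 17 + 37 = 81; the blank must be 85 − 81 = 4.
Row 1 has 30 + 25 + 15 − 4 + 4 = 70; the blank must be 85 − 70 = 15.

a = 37, b = 4, m = 15, y = 1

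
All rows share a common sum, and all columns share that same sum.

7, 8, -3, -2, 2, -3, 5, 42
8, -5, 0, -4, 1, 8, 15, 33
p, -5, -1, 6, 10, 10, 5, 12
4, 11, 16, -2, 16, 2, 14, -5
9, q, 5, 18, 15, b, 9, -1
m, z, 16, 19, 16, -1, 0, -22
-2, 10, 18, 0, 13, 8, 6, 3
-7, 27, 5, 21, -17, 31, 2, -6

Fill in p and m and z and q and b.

p = 19, m = 18, z = 10, q = 0, b = 1

Rows 1 and 2 both sum to 56, so that's the common total.
Row 3 has -5 − 1 + 6 + 10 + 10 + 5 + 12 = 37; the blank must be 56 − 37 = 19.
Column 6 has -3 + 8 + 10 + 2 − 1 + 8 + 31 = 55; the blank must be 56 − 55 = 1.
Column 1 has 7 + 8 + 19 + 4 + 9 − 2 − 7 = 38; the blank must be 56 − 38 = 18.
Row 6 has 18 + 16 + 19 + 16 − 1 + 0 − 22 = 46; the blank must be 56 − 46 = 10.
Row 5 has 9 + 5 + 18 + 15 + 1 + 9 − 1 = 56; the blank must be 56 − 56 = 0.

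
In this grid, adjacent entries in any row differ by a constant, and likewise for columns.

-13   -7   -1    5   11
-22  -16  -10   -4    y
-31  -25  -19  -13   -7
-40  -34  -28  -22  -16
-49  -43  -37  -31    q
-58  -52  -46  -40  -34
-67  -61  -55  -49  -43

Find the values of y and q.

y = 2, q = -25

Along each row the entries change by 6 per step; down each column they change by -9.
Row 2: from -22 at column 1, stepping by 6 to column 5 gives 2.
Row 5: from -49 at column 1, stepping by 6 to column 5 gives -25.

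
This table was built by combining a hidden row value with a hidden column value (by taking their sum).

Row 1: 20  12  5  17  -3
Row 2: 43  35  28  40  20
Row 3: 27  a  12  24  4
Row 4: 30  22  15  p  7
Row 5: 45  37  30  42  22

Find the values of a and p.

The difference between any two rows is the same in every column — this is an addition table with the headers hidden.
Row 3 minus row 1 is 12 − 5 = 7, so its entry in column 2 is 12 + 7 = 19.
Row 4 minus row 1 is 15 − 5 = 10, so its entry in column 4 is 17 + 10 = 27.

a = 19, p = 27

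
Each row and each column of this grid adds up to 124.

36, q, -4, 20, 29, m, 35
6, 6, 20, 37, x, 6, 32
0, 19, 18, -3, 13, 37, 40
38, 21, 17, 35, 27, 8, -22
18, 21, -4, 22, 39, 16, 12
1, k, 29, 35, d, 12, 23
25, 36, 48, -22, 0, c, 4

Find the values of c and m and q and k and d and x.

Row 7: 25 + 36 + 48 − 22 + 0 + 4 = 91, so its missing entry is 124 − 91 = 33.
Row 2: 6 + 6 + 20 + 37 + 6 + 32 = 107, so its missing entry is 124 − 107 = 17.
Column 5: 29 + 17 + 13 + 27 + 39 + 0 = 125, so its missing entry is 124 − 125 = -1.
Row 6: 1 + 29 + 35 − 1 + 12 + 23 = 99, so its missing entry is 124 − 99 = 25.
Column 2: 6 + 19 + 21 + 21 + 25 + 36 = 128, so its missing entry is 124 − 128 = -4.
Row 1: 36 − 4 − 4 + 20 + 29 + 35 = 112, so its missing entry is 124 − 112 = 12.

c = 33, m = 12, q = -4, k = 25, d = -1, x = 17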